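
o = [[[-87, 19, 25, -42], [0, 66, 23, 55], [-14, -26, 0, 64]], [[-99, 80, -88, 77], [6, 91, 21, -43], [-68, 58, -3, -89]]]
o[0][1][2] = 23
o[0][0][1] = 19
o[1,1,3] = -43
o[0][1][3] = 55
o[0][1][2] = 23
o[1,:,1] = [80, 91, 58]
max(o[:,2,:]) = 64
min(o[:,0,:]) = -99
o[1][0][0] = -99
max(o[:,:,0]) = 6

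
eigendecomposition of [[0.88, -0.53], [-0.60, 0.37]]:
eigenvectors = [[0.82, 0.52], [-0.57, 0.86]]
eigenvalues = [1.24, 0.01]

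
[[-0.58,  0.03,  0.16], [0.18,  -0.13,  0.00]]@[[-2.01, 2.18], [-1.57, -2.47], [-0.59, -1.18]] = [[1.02, -1.53],  [-0.16, 0.71]]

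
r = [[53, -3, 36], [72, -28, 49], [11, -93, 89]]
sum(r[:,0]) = 136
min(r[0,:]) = -3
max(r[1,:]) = 72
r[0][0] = 53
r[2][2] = 89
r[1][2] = 49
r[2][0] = 11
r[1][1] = -28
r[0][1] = -3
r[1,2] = 49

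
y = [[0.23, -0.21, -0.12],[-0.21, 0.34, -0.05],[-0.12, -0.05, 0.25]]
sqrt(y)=[[0.36, -0.26, -0.18], [-0.26, 0.51, -0.1], [-0.18, -0.10, 0.46]]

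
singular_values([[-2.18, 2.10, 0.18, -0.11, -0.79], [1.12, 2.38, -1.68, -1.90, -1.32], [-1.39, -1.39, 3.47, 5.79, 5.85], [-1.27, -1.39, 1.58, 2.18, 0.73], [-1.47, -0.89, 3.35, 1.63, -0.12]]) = [10.61, 3.66, 3.0, 1.28, 0.46]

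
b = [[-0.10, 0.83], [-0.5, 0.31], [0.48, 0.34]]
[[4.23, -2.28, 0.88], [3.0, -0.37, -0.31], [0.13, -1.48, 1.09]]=b@ [[-3.07, -1.04, 1.39], [4.73, -2.87, 1.23]]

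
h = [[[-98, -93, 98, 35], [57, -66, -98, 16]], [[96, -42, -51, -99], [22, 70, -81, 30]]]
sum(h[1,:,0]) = 118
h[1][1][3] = 30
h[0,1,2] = -98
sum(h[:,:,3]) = -18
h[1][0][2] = -51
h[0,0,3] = 35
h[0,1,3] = 16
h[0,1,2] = -98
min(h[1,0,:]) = -99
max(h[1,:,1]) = 70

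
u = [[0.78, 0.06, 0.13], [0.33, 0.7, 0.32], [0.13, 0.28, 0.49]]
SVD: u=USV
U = [[-0.55, 0.83, 0.08], [-0.71, -0.42, -0.57], [-0.44, -0.37, 0.82]]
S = [1.1, 0.61, 0.28]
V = [[-0.66, -0.59, -0.47],[0.75, -0.57, -0.34],[-0.06, -0.57, 0.82]]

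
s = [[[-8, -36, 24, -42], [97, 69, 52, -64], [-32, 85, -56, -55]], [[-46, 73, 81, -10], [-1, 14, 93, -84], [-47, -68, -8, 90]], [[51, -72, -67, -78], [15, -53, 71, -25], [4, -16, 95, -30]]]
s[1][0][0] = -46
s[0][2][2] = -56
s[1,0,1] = 73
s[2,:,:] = [[51, -72, -67, -78], [15, -53, 71, -25], [4, -16, 95, -30]]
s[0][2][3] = -55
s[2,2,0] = 4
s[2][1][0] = 15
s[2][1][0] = 15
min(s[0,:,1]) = -36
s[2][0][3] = -78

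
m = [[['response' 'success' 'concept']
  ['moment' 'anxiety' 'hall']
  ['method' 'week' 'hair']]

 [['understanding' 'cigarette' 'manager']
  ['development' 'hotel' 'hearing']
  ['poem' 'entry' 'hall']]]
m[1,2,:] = ['poem', 'entry', 'hall']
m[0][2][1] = 'week'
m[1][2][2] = 'hall'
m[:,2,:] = [['method', 'week', 'hair'], ['poem', 'entry', 'hall']]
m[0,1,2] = 'hall'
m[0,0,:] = ['response', 'success', 'concept']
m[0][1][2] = 'hall'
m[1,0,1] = 'cigarette'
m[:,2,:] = [['method', 'week', 'hair'], ['poem', 'entry', 'hall']]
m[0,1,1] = 'anxiety'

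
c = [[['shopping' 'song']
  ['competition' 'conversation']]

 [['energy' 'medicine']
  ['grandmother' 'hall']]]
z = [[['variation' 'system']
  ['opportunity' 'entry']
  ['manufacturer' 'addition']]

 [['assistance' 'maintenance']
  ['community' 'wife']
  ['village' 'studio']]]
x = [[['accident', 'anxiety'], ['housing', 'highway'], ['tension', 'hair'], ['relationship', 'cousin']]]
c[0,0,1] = 'song'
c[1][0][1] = 'medicine'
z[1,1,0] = 'community'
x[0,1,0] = 'housing'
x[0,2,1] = 'hair'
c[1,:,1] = ['medicine', 'hall']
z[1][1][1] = 'wife'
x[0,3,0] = 'relationship'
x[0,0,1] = 'anxiety'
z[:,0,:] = [['variation', 'system'], ['assistance', 'maintenance']]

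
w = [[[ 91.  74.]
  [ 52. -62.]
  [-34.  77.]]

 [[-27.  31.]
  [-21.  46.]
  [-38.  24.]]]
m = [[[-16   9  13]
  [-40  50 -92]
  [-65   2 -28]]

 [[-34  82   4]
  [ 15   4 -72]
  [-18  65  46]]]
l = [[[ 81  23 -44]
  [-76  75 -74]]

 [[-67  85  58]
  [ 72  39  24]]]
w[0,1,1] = -62.0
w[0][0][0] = 91.0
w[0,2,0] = -34.0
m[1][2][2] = 46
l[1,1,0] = 72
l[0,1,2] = -74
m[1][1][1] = 4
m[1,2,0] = -18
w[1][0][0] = -27.0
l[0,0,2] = -44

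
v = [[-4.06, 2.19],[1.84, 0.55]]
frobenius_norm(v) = 5.00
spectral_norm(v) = 4.83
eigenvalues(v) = [-4.81, 1.3]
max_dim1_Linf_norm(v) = 4.06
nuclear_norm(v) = 6.12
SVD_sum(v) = [[-4.22, 1.83], [1.35, -0.58]] + [[0.16, 0.36], [0.49, 1.13]]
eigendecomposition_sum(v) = [[-4.22, 1.72], [1.45, -0.59]] + [[0.16, 0.47],  [0.39, 1.14]]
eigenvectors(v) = [[-0.95, -0.38], [0.32, -0.93]]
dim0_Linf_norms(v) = [4.06, 2.19]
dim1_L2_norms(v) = [4.61, 1.92]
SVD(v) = [[-0.95,0.3], [0.30,0.95]] @ diag([4.825279881157371, 1.2978729015192128]) @ [[0.92, -0.4], [0.4, 0.92]]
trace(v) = -3.51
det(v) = -6.26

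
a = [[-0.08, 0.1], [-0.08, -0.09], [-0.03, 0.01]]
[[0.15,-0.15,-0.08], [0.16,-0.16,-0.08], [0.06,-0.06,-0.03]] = a@[[-1.97, 1.98, 0.99],[-0.06, 0.07, 0.03]]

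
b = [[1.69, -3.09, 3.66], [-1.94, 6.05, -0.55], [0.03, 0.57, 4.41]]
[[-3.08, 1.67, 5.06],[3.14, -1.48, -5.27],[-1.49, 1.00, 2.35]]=b@[[-0.23, 0.1, 0.39], [0.41, -0.19, -0.69], [-0.39, 0.25, 0.62]]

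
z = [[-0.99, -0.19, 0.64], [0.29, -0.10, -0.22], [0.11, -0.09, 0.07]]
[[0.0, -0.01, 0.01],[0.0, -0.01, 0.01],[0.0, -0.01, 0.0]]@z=[[-0.0, 0.0, 0.00], [-0.00, 0.00, 0.00], [-0.00, 0.00, 0.00]]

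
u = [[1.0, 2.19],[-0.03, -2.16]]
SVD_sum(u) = [[0.57, 2.30], [-0.51, -2.04]] + [[0.43, -0.11], [0.48, -0.12]]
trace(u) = -1.16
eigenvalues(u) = [0.98, -2.14]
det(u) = -2.09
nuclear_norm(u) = 3.83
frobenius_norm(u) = 3.23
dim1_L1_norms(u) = [3.19, 2.19]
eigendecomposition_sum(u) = [[0.99, 0.69], [-0.01, -0.01]] + [[0.01, 1.5], [-0.02, -2.15]]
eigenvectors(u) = [[1.00, -0.57], [-0.01, 0.82]]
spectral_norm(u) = 3.17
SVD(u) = [[-0.75, 0.66], [0.66, 0.75]] @ diag([3.166241999200221, 0.661446598374038]) @ [[-0.24, -0.97], [0.97, -0.24]]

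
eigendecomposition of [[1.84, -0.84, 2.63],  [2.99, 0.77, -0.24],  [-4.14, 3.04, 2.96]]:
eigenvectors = [[(-0.08-0.57j), (-0.08+0.57j), (0.54+0j)],  [(-0.47+0.04j), (-0.47-0.04j), (0.72+0j)],  [(0.67+0j), (0.67-0j), 0.44+0.00j]]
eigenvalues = [(1.35+3.7j), (1.35-3.7j), (2.86+0j)]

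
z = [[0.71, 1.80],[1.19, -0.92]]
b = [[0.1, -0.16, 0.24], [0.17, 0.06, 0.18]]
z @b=[[0.38, -0.01, 0.49], [-0.04, -0.25, 0.12]]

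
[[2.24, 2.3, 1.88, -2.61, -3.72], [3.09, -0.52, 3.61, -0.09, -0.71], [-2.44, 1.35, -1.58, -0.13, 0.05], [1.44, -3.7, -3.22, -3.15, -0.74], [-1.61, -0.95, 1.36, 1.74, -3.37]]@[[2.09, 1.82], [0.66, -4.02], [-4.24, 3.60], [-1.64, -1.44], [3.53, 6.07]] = [[-10.62, -17.22],[-11.55, 16.53],[2.88, -15.07],[16.77, 5.95],[-24.51, -17.18]]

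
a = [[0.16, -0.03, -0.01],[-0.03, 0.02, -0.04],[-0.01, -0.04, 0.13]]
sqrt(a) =[[0.39, -0.07, -0.02], [-0.07, 0.07, -0.10], [-0.02, -0.1, 0.35]]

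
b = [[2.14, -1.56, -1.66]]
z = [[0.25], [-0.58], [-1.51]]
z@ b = [[0.54, -0.39, -0.42], [-1.24, 0.90, 0.96], [-3.23, 2.36, 2.51]]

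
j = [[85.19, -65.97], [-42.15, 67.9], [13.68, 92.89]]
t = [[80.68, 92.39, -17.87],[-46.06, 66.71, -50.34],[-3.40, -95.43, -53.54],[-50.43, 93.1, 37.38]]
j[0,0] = 85.19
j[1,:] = [-42.15, 67.9]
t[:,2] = [-17.87, -50.34, -53.54, 37.38]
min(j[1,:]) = -42.15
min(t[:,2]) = -53.54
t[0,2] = -17.87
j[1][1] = 67.9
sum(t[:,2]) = -84.37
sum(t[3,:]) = 80.05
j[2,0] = 13.68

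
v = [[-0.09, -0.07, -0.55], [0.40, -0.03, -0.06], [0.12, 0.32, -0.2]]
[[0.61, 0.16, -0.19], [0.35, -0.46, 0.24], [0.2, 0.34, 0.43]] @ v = [[-0.01, -0.11, -0.31], [-0.19, 0.07, -0.21], [0.17, 0.11, -0.22]]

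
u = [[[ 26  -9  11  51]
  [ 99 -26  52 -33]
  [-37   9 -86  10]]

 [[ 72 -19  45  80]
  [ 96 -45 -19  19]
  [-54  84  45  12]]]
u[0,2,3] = 10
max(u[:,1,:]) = 99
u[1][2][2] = 45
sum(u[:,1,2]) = 33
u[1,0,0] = 72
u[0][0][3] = 51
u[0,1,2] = 52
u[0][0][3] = 51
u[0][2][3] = 10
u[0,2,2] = -86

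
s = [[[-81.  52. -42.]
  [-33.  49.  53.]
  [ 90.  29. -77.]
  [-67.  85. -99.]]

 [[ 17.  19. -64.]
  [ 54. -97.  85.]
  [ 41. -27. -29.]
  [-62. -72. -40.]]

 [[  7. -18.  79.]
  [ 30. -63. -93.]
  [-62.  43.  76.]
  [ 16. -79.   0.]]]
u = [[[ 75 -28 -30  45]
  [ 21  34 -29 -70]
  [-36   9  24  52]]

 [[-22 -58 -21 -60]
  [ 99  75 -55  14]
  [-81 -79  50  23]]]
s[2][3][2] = 0.0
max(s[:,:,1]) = 85.0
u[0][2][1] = 9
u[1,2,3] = 23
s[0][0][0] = -81.0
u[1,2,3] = 23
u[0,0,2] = -30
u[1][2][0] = -81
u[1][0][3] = -60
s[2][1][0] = 30.0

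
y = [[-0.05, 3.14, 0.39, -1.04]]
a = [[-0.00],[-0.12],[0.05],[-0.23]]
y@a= [[-0.12]]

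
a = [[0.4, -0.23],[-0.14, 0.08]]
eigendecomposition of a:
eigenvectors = [[0.94, 0.50], [-0.33, 0.87]]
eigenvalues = [0.48, -0.0]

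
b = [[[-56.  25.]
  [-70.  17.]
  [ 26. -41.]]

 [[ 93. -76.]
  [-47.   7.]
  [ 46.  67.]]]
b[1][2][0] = 46.0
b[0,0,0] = -56.0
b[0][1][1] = 17.0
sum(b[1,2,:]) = 113.0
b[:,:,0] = [[-56.0, -70.0, 26.0], [93.0, -47.0, 46.0]]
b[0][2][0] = 26.0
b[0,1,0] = -70.0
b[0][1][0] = -70.0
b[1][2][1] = 67.0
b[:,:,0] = [[-56.0, -70.0, 26.0], [93.0, -47.0, 46.0]]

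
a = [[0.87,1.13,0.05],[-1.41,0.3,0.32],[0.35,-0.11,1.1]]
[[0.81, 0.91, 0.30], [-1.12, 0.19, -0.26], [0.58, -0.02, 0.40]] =a @ [[0.86, 0.04, 0.26], [0.04, 0.77, 0.05], [0.26, 0.05, 0.29]]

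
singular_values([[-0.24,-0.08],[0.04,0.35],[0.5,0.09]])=[0.58, 0.33]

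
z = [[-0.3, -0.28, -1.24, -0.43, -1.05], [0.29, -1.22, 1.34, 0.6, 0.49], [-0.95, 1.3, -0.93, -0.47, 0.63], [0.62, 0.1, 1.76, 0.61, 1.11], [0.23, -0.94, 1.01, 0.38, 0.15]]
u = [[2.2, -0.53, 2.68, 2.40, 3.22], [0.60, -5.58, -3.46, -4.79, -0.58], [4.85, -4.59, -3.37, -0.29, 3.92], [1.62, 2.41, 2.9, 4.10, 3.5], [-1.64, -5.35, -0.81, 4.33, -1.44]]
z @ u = [[-5.82,11.99,3.95,-5.33,-5.66], [6.57,-0.67,1.83,10.73,8.29], [-7.62,-6.98,-5.78,-7.44,-10.01], [9.13,-13.43,-3.75,7.81,9.37], [5.21,0.6,1.45,6.97,6.36]]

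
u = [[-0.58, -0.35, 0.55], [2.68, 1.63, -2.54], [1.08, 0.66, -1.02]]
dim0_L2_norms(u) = [2.95, 1.79, 2.79]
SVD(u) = [[-0.2, 0.53, 0.83], [0.91, -0.22, 0.35], [0.37, 0.82, -0.44]] @ diag([4.437868081519976, 0.005074985917279564, 0.0010656191385942123]) @ [[0.66,0.4,-0.63], [0.04,0.82,0.57], [-0.75,0.41,-0.53]]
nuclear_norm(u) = 4.44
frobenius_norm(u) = 4.44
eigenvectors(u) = [[(0.18+0.04j), 0.18-0.04j, (-0.57+0j)], [-0.90+0.00j, -0.90-0.00j, 0.82+0.00j], [(-0.38+0.06j), (-0.38-0.06j), (-0.07+0j)]]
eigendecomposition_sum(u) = [[-0.28-0.02j, (-0.17-0.01j), (0.27+0j)], [1.32-0.19j, 0.81-0.11j, (-1.26+0.24j)], [(0.54-0.17j), 0.33-0.10j, -0.51+0.19j]] + [[(-0.28+0.02j), (-0.17+0.01j), 0.27-0.00j],[(1.32+0.19j), 0.81+0.11j, -1.26-0.24j],[0.54+0.17j, (0.33+0.1j), (-0.51-0.19j)]] + [[(-0.02+0j), -0.01+0.00j, (0.01-0j)], [0.03-0.00j, (0.01-0j), (-0.02+0j)], [(-0+0j), -0.00+0.00j, -0j]]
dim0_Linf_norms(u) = [2.68, 1.63, 2.54]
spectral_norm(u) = 4.44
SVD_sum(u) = [[-0.58, -0.35, 0.55],  [2.68, 1.63, -2.54],  [1.08, 0.66, -1.02]] + [[0.00, 0.0, 0.00], [-0.00, -0.00, -0.00], [0.00, 0.00, 0.0]] + [[-0.0, 0.00, -0.0], [-0.0, 0.00, -0.0], [0.00, -0.00, 0.00]]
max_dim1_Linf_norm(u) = 2.68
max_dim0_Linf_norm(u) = 2.68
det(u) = -0.00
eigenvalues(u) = [(0.02+0.06j), (0.02-0.06j), (-0.01+0j)]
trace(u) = 0.03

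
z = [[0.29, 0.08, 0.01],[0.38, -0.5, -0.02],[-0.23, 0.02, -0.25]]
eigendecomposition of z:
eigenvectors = [[0.85, 0.09, -0.01], [0.40, -0.98, -0.09], [-0.33, 0.15, 1.00]]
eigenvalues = [0.32, -0.53, -0.25]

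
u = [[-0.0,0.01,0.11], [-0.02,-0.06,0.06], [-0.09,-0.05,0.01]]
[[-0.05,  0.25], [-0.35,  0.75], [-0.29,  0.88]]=u@[[0.47, -5.14], [4.8, -7.77], [-0.85, 3.02]]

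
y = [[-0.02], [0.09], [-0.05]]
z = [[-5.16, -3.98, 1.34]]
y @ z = [[0.10, 0.08, -0.03],[-0.46, -0.36, 0.12],[0.26, 0.20, -0.07]]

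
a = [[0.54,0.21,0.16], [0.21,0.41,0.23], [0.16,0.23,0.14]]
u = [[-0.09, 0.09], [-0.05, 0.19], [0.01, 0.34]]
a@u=[[-0.06, 0.14], [-0.04, 0.18], [-0.02, 0.11]]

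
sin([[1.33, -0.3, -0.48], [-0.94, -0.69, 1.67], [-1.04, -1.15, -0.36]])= [[0.73,  -0.31,  -0.46], [-0.90,  -1.23,  1.7], [-1.05,  -1.18,  -0.89]]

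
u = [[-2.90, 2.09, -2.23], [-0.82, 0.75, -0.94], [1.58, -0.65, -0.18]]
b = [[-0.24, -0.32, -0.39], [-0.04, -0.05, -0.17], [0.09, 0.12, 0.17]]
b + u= [[-3.14, 1.77, -2.62], [-0.86, 0.7, -1.11], [1.67, -0.53, -0.01]]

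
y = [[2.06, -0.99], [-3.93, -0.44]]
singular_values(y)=[4.44, 1.08]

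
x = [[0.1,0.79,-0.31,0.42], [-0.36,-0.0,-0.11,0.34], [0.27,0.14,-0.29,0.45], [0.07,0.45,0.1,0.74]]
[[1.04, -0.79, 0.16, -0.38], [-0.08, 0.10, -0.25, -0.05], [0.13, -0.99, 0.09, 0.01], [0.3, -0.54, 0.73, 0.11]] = x @ [[-0.02, -1.29, 0.75, 0.3],[1.37, -0.04, 0.38, -0.49],[-0.38, 1.06, 1.36, 0.54],[-0.37, -0.72, 0.50, 0.35]]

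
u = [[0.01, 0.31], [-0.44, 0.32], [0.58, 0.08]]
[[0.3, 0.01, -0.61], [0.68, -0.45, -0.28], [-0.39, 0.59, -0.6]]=u@[[-0.82, 1.02, -0.76], [1.01, -0.01, -1.93]]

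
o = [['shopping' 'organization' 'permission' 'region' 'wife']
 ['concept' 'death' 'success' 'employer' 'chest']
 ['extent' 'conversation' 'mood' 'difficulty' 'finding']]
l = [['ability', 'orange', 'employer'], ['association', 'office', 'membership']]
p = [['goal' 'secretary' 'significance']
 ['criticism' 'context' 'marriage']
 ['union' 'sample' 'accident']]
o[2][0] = 'extent'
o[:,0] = ['shopping', 'concept', 'extent']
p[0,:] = ['goal', 'secretary', 'significance']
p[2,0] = 'union'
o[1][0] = 'concept'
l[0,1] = 'orange'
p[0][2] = 'significance'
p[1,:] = ['criticism', 'context', 'marriage']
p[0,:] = ['goal', 'secretary', 'significance']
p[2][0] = 'union'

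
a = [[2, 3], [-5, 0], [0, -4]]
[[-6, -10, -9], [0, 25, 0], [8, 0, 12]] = a @ [[0, -5, 0], [-2, 0, -3]]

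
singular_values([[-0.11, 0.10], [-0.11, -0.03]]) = [0.17, 0.09]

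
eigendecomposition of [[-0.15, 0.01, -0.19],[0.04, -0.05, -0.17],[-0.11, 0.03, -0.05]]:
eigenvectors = [[-0.87+0.00j, 0.31+0.08j, (0.31-0.08j)], [(-0.21+0j), 0.92+0.00j, 0.92-0.00j], [(-0.45+0j), (-0.19-0.1j), (-0.19+0.1j)]]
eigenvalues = [(-0.25+0j), (-0+0.02j), (-0-0.02j)]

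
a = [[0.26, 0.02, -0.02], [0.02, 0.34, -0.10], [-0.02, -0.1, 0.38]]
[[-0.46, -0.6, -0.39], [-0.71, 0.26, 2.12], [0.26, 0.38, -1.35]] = a @ [[-1.63, -2.32, -2.11], [-1.98, 1.26, 5.73], [0.08, 1.21, -2.16]]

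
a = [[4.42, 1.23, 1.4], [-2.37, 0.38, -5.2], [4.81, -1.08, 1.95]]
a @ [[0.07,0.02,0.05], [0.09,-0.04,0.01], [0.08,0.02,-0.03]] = [[0.53, 0.07, 0.19], [-0.55, -0.17, 0.04], [0.40, 0.18, 0.17]]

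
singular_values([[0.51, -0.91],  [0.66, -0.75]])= [1.44, 0.15]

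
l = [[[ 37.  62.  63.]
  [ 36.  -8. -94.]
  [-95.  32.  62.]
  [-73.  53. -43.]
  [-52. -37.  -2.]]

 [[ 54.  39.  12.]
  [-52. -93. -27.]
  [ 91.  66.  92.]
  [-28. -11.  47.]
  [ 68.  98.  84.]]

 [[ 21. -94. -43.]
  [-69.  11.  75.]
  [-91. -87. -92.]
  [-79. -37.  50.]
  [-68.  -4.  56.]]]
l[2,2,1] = -87.0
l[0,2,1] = 32.0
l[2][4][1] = -4.0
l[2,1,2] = 75.0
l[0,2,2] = 62.0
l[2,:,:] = [[21.0, -94.0, -43.0], [-69.0, 11.0, 75.0], [-91.0, -87.0, -92.0], [-79.0, -37.0, 50.0], [-68.0, -4.0, 56.0]]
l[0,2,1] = 32.0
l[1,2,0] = 91.0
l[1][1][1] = -93.0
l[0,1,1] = -8.0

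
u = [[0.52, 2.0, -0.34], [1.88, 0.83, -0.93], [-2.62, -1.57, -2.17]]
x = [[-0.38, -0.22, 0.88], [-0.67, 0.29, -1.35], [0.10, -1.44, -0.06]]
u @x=[[-1.57, 0.96, -2.22], [-1.36, 1.17, 0.59], [1.83, 3.25, -0.06]]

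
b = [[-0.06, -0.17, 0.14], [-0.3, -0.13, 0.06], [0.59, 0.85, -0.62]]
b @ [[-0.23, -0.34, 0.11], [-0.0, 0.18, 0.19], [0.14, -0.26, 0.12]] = [[0.03, -0.05, -0.02], [0.08, 0.06, -0.05], [-0.22, 0.11, 0.15]]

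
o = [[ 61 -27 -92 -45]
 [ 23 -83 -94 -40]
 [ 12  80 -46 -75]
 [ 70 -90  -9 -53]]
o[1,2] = -94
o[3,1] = -90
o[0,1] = -27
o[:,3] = [-45, -40, -75, -53]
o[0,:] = [61, -27, -92, -45]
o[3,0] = 70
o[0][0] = 61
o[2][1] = 80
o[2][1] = 80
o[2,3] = -75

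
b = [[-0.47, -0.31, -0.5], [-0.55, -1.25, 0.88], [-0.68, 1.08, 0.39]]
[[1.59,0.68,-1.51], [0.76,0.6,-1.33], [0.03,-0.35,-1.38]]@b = [[-0.09, -2.97, -0.79], [0.22, -2.42, -0.37], [1.12, -1.06, -0.86]]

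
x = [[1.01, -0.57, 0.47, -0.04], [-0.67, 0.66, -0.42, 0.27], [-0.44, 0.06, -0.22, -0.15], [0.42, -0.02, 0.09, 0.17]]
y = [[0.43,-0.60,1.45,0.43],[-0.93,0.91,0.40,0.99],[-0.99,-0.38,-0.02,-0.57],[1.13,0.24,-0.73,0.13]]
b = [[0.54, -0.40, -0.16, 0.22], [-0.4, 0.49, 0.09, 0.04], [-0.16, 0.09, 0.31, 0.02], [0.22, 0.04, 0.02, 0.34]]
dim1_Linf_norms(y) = [1.45, 0.99, 0.99, 1.13]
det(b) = -0.00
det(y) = 0.34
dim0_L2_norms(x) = [1.36, 0.87, 0.67, 0.35]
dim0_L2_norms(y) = [1.82, 1.18, 1.67, 1.23]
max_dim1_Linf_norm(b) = 0.54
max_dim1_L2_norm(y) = 1.68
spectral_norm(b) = 0.99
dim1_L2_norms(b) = [0.72, 0.64, 0.36, 0.41]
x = b @ y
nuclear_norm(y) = 5.23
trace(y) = 1.45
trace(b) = 1.68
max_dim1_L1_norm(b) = 1.32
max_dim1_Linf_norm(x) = 1.01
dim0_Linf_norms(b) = [0.54, 0.49, 0.31, 0.34]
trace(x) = 1.62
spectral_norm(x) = 1.72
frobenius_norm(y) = 3.00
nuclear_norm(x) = 2.28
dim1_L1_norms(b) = [1.32, 1.02, 0.58, 0.62]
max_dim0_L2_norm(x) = 1.36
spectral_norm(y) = 1.95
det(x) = -0.00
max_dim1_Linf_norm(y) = 1.45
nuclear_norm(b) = 1.69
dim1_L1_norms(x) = [2.09, 2.02, 0.87, 0.7]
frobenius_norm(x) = 1.78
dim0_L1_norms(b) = [1.32, 1.02, 0.58, 0.62]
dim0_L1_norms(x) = [2.54, 1.31, 1.2, 0.63]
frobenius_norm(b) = 1.11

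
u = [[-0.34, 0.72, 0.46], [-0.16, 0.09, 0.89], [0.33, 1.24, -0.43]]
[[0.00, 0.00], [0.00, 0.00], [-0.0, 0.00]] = u @ [[-0.01,0.00], [0.00,-0.0], [-0.00,0.0]]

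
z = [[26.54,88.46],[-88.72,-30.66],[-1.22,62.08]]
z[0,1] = 88.46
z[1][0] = -88.72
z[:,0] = [26.54, -88.72, -1.22]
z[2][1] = 62.08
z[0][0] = 26.54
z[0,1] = 88.46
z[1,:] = [-88.72, -30.66]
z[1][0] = -88.72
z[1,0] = -88.72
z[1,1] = -30.66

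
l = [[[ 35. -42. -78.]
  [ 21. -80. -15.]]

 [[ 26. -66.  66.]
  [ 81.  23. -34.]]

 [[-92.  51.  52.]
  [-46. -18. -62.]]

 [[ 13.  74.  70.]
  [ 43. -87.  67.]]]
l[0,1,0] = 21.0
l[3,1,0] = 43.0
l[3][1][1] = -87.0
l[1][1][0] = 81.0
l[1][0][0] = 26.0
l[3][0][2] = 70.0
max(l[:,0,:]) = 74.0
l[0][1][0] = 21.0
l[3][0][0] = 13.0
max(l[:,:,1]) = 74.0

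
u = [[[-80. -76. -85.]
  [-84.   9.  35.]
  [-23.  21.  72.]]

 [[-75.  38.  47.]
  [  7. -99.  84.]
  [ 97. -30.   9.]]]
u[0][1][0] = -84.0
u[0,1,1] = 9.0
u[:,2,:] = [[-23.0, 21.0, 72.0], [97.0, -30.0, 9.0]]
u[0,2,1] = 21.0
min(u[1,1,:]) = -99.0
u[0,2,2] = 72.0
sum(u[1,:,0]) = 29.0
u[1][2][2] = 9.0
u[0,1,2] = 35.0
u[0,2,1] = 21.0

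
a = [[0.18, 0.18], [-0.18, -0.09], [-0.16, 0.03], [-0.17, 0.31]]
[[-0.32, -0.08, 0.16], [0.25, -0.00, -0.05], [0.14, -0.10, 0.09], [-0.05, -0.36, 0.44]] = a @[[-1.04, 0.47, -0.35], [-0.74, -0.91, 1.22]]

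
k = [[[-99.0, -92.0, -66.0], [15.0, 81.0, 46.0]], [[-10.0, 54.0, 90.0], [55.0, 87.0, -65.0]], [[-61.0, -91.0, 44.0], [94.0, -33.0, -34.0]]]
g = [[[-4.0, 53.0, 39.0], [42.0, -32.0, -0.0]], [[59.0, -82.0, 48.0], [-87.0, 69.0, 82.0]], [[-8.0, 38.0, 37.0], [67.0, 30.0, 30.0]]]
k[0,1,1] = 81.0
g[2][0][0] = -8.0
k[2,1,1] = -33.0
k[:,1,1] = [81.0, 87.0, -33.0]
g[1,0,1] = -82.0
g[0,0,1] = 53.0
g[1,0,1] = -82.0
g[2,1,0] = 67.0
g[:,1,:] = [[42.0, -32.0, -0.0], [-87.0, 69.0, 82.0], [67.0, 30.0, 30.0]]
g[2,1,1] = 30.0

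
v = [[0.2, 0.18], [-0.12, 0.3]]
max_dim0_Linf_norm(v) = 0.3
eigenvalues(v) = [(0.25+0.14j), (0.25-0.14j)]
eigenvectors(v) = [[(0.77+0j), 0.77-0.00j], [0.22+0.59j, (0.22-0.59j)]]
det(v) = 0.08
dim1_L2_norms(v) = [0.27, 0.32]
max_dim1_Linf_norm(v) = 0.3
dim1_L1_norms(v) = [0.38, 0.42]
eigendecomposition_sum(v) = [[(0.1+0.11j), (0.09-0.16j)],[(-0.06+0.11j), (0.15+0.02j)]] + [[(0.1-0.11j), 0.09+0.16j], [(-0.06-0.11j), 0.15-0.02j]]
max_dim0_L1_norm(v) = 0.48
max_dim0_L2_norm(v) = 0.35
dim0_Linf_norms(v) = [0.2, 0.3]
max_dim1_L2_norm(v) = 0.32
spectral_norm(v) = 0.35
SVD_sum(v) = [[0.0,  0.18], [0.00,  0.3]] + [[0.20, 0.00], [-0.12, 0.0]]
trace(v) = 0.50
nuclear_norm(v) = 0.58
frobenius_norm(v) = 0.42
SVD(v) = [[0.51, -0.86],[0.86, 0.51]] @ diag([0.34985711369071804, 0.233238075793812]) @ [[0.0, 1.0], [-1.0, -0.00]]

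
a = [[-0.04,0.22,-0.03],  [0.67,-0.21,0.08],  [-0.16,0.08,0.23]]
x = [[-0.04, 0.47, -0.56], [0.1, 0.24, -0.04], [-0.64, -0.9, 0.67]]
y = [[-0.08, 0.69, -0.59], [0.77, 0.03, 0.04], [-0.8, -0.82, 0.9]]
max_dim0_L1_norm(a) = 0.87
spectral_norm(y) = 1.68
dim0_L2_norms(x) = [0.65, 1.04, 0.87]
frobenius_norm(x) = 1.51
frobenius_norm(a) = 0.80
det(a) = -0.04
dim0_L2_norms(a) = [0.69, 0.31, 0.25]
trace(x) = 0.87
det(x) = -0.06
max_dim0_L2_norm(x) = 1.04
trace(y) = 0.85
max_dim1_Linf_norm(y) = 0.9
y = x + a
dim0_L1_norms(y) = [1.65, 1.54, 1.53]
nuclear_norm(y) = 2.63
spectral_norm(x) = 1.45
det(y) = -0.15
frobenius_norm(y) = 1.88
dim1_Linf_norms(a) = [0.22, 0.67, 0.23]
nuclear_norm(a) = 1.17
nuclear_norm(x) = 1.95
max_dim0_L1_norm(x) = 1.61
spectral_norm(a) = 0.73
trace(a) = -0.02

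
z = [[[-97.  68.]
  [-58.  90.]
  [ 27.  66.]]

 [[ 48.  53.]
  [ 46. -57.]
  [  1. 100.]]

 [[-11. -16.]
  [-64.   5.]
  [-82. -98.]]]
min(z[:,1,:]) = -64.0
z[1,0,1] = 53.0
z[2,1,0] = -64.0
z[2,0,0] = -11.0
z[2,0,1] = -16.0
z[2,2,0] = -82.0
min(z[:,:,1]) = -98.0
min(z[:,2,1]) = -98.0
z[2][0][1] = -16.0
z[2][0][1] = -16.0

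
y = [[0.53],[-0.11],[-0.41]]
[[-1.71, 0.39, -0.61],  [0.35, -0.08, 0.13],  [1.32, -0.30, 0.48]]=y @ [[-3.22, 0.73, -1.16]]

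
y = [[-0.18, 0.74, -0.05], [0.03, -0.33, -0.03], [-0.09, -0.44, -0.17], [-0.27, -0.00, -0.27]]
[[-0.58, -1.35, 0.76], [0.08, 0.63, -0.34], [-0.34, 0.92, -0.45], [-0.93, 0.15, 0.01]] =y @ [[0.71, -1.32, -0.74],[-0.43, -2.1, 0.89],[2.75, 0.75, 0.71]]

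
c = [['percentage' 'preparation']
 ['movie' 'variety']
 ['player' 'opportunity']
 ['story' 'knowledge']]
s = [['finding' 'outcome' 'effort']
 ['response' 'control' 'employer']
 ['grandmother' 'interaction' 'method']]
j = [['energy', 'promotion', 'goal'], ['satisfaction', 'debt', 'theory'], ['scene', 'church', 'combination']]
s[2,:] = ['grandmother', 'interaction', 'method']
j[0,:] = ['energy', 'promotion', 'goal']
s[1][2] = 'employer'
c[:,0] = ['percentage', 'movie', 'player', 'story']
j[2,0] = 'scene'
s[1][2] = 'employer'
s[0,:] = ['finding', 'outcome', 'effort']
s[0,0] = 'finding'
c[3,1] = 'knowledge'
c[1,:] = ['movie', 'variety']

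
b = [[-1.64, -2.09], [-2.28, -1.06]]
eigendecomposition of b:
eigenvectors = [[-0.74, 0.64],[-0.68, -0.77]]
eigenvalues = [-3.55, 0.85]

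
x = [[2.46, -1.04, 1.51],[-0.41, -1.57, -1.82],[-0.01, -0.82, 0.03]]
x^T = [[2.46, -0.41, -0.01], [-1.04, -1.57, -0.82], [1.51, -1.82, 0.03]]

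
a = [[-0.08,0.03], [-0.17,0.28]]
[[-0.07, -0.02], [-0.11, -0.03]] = a @ [[1.0, 0.25], [0.23, 0.06]]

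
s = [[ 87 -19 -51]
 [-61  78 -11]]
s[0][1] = -19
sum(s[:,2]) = -62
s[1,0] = -61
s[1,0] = -61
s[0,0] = 87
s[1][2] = -11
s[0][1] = -19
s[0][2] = -51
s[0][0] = 87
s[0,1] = -19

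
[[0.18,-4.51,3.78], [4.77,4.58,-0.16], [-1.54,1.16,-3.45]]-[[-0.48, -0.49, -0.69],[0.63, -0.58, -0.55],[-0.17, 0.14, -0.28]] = [[0.66, -4.02, 4.47],[4.14, 5.16, 0.39],[-1.37, 1.02, -3.17]]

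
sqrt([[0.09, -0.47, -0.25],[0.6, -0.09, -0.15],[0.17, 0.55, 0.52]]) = [[0.56, -0.39, -0.20],[0.62, 0.40, -0.02],[-0.09, 0.46, 0.72]]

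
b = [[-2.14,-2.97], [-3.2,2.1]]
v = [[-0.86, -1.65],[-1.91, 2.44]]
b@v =[[7.51, -3.72], [-1.26, 10.4]]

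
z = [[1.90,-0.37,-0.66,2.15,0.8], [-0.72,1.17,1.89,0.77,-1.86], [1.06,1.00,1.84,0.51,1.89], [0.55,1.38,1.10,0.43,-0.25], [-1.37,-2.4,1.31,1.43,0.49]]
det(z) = 0.100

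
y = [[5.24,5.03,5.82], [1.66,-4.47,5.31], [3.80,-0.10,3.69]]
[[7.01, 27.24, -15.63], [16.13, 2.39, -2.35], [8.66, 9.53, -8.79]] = y @ [[0.42, 0.26, -1.99], [-1.22, 2.39, -0.63], [1.88, 2.38, -0.35]]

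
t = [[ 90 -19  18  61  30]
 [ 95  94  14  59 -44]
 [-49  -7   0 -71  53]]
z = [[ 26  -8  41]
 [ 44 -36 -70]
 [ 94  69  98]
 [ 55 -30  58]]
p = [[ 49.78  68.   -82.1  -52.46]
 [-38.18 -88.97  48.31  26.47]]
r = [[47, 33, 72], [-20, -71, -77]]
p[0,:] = [49.78, 68.0, -82.1, -52.46]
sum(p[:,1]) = -20.97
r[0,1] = 33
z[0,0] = 26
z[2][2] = 98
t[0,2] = 18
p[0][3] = -52.46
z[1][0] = 44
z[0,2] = 41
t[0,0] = 90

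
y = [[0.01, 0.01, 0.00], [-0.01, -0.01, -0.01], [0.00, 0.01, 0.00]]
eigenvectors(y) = [[(-0.87+0j), (0.3+0.26j), 0.30-0.26j], [(0.28+0j), -0.71+0.00j, (-0.71-0j)], [0.41+0.00j, (0.16+0.56j), (0.16-0.56j)]]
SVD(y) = [[-0.59,-0.33,-0.74], [0.74,-0.59,-0.33], [-0.33,-0.74,0.59]] @ diag([0.022469796037174663, 0.008019377358048382, 0.005549581320873715]) @ [[-0.59, -0.74, -0.33],[0.33, -0.59, 0.74],[-0.74, 0.33, 0.59]]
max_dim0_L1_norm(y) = 0.03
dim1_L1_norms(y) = [0.02, 0.03, 0.01]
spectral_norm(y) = 0.02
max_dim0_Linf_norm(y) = 0.01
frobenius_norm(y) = 0.02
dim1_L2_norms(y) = [0.01, 0.02, 0.01]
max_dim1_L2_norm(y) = 0.02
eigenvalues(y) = [(0.01+0j), (-0+0.01j), (-0-0.01j)]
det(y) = 0.00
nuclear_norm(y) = 0.04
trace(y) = 0.00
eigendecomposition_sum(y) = [[(0.01-0j), -0j, -0.00+0.00j],  [-0.00+0.00j, (-0+0j), 0j],  [(-0+0j), -0.00+0.00j, 0.00+0.00j]] + [[0j, 0.00-0.00j, 0.00+0.00j],[(-0+0j), (-0+0.01j), -0.01-0.00j],[0.00+0.00j, 0.01+0.00j, (-0+0j)]] + [[0.00-0.00j, 0.00+0.00j, 0.00-0.00j], [-0.00-0.00j, -0.00-0.01j, -0.01+0.00j], [0.00-0.00j, (0.01-0j), (-0-0j)]]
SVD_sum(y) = [[0.01, 0.01, 0.00], [-0.01, -0.01, -0.01], [0.00, 0.01, 0.00]] + [[-0.00,  0.00,  -0.0],[-0.00,  0.00,  -0.0],[-0.0,  0.00,  -0.00]] + [[0.0, -0.0, -0.0], [0.00, -0.00, -0.0], [-0.00, 0.00, 0.0]]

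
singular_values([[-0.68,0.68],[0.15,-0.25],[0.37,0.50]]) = [1.01, 0.61]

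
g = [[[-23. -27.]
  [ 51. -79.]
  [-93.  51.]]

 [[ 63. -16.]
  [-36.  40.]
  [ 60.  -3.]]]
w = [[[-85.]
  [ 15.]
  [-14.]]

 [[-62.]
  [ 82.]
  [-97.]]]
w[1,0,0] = -62.0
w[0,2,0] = -14.0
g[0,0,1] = -27.0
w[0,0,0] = -85.0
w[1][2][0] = -97.0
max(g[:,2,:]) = 60.0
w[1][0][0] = -62.0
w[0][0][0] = -85.0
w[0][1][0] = 15.0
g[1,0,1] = -16.0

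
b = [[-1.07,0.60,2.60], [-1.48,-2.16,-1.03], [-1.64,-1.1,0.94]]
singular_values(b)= [3.24, 3.24, 0.02]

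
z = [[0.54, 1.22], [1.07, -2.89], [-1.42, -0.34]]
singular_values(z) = [3.24, 1.71]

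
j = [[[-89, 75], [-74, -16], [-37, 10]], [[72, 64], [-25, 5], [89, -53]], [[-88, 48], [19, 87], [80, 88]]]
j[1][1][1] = 5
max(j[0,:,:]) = 75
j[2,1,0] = 19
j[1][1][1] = 5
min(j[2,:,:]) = -88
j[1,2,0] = 89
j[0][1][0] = -74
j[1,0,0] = 72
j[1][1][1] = 5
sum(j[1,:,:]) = 152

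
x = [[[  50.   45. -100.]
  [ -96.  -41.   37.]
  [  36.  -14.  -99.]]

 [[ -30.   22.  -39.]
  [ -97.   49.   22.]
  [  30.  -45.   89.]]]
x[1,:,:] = [[-30.0, 22.0, -39.0], [-97.0, 49.0, 22.0], [30.0, -45.0, 89.0]]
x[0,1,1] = -41.0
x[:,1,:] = [[-96.0, -41.0, 37.0], [-97.0, 49.0, 22.0]]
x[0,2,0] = 36.0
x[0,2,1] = -14.0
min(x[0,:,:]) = -100.0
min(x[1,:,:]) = -97.0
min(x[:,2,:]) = -99.0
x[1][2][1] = -45.0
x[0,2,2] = -99.0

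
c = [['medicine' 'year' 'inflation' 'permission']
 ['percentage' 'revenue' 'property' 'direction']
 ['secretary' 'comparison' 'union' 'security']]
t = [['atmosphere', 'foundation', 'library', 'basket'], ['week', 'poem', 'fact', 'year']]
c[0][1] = 'year'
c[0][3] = 'permission'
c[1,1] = 'revenue'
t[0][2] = 'library'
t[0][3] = 'basket'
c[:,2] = ['inflation', 'property', 'union']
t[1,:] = ['week', 'poem', 'fact', 'year']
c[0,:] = ['medicine', 'year', 'inflation', 'permission']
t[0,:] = ['atmosphere', 'foundation', 'library', 'basket']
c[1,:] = ['percentage', 'revenue', 'property', 'direction']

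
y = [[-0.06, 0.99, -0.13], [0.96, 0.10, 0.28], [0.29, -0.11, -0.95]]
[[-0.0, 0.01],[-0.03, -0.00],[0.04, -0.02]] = y @ [[-0.02,-0.01], [-0.01,0.01], [-0.05,0.02]]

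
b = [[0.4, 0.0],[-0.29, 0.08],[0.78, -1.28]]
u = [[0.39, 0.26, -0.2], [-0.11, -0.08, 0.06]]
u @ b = [[-0.08, 0.28], [0.03, -0.08]]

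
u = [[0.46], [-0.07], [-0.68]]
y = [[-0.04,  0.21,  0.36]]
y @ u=[[-0.28]]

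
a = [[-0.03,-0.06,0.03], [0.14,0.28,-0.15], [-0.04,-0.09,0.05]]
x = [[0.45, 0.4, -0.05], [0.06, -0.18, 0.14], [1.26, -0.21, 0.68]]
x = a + [[0.48, 0.46, -0.08], [-0.08, -0.46, 0.29], [1.30, -0.12, 0.63]]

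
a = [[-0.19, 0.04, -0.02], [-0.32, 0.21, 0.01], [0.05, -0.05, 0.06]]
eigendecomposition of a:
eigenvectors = [[0.75,  -0.13,  -0.13], [0.66,  -0.91,  -0.36], [-0.02,  0.39,  0.93]]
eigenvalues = [-0.15, 0.16, 0.07]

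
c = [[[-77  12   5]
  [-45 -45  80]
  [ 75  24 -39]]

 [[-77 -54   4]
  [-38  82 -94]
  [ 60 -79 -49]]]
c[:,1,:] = [[-45, -45, 80], [-38, 82, -94]]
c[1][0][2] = 4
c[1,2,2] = -49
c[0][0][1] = 12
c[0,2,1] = 24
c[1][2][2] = -49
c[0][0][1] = 12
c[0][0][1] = 12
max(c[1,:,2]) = 4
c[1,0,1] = -54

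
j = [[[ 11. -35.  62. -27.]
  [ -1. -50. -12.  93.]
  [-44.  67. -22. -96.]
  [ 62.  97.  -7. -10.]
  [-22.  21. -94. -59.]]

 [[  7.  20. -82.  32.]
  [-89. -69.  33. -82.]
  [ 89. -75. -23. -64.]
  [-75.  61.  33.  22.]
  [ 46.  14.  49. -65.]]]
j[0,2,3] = -96.0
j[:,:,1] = [[-35.0, -50.0, 67.0, 97.0, 21.0], [20.0, -69.0, -75.0, 61.0, 14.0]]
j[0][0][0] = 11.0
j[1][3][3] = 22.0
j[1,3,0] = -75.0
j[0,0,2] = 62.0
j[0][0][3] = -27.0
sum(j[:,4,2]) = -45.0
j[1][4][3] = -65.0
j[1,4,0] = 46.0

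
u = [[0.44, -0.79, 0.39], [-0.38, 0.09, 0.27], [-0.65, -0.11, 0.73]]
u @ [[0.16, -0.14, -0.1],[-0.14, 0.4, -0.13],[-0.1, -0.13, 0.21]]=[[0.14,-0.43,0.14], [-0.1,0.05,0.08], [-0.16,-0.05,0.23]]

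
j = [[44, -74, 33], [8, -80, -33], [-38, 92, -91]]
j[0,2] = 33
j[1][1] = -80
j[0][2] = 33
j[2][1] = 92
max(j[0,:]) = 44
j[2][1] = 92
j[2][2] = -91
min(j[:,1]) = -80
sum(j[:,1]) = -62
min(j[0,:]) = -74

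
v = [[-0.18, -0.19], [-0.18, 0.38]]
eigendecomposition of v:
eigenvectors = [[-0.96, 0.29], [-0.28, -0.96]]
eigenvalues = [-0.24, 0.44]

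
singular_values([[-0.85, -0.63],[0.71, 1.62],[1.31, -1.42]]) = [2.25, 1.71]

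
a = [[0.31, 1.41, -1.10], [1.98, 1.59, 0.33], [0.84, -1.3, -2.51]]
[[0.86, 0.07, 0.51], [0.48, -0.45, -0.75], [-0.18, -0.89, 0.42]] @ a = [[0.83, 0.66, -2.20], [-1.37, 0.94, 1.21], [-1.47, -2.21, -1.15]]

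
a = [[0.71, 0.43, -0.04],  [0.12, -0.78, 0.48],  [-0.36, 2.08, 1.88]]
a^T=[[0.71, 0.12, -0.36], [0.43, -0.78, 2.08], [-0.04, 0.48, 1.88]]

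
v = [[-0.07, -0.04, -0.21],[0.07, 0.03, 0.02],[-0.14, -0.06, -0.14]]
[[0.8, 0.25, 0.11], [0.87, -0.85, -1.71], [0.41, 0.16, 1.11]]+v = [[0.73, 0.21, -0.10], [0.94, -0.82, -1.69], [0.27, 0.10, 0.97]]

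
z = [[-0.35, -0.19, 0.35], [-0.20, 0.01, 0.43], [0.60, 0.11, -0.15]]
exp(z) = [[0.79, -0.15, 0.25], [-0.07, 1.04, 0.39], [0.48, 0.06, 0.96]]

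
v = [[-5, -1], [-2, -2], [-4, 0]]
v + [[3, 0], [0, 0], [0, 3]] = [[-2, -1], [-2, -2], [-4, 3]]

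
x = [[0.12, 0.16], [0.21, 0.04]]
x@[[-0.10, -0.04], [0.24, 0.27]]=[[0.03, 0.04], [-0.01, 0.00]]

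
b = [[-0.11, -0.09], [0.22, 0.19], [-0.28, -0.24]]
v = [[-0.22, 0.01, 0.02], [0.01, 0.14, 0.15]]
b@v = [[0.02, -0.01, -0.02], [-0.05, 0.03, 0.03], [0.06, -0.04, -0.04]]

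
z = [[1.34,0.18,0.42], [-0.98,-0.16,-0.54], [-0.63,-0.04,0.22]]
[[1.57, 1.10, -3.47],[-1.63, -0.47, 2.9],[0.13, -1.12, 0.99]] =z@[[0.56, 1.07, -1.90], [-0.42, 1.97, -2.08], [2.13, -1.65, -1.31]]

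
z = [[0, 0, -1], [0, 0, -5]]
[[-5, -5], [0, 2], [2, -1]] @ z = [[0, 0, 30], [0, 0, -10], [0, 0, 3]]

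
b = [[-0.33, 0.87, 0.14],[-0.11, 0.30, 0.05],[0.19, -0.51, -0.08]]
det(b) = -0.00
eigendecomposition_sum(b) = [[-0.32+0.00j, (0.78-0j), 0.11-0.00j], [(-0.1+0j), (0.25-0j), 0.04-0.00j], [0.17-0.00j, -0.43+0.00j, -0.06+0.00j]] + [[(-0.01-0j), 0.05-0.02j, 0.01-0.01j], [(-0-0j), 0.02-0.01j, (0.01-0.01j)], [0.01-0.00j, (-0.04+0.04j), -0.01+0.02j]] + [[-0.01+0.00j, 0.05+0.02j, 0.01+0.01j], [-0.00+0.00j, 0.02+0.01j, 0.01+0.01j], [(0.01+0j), -0.04-0.04j, -0.01-0.02j]]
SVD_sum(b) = [[-0.33, 0.87, 0.14], [-0.11, 0.30, 0.05], [0.19, -0.51, -0.08]] + [[-0.00, -0.0, -0.0], [0.0, 0.0, 0.0], [-0.00, -0.00, -0.00]] + [[-0.00, -0.00, 0.0], [-0.0, -0.00, 0.0], [-0.0, -0.0, 0.00]]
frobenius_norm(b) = 1.14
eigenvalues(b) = [(-0.13+0j), (0.01+0.01j), (0.01-0.01j)]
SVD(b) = [[-0.83, 0.50, 0.25], [-0.28, -0.76, 0.58], [0.48, 0.41, 0.77]] @ diag([1.1369154108262258, 0.004081999405212193, 0.0025857120276205187]) @ [[0.35, -0.93, -0.15],[-0.93, -0.32, -0.17],[-0.11, -0.20, 0.97]]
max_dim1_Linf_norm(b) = 0.87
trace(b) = -0.11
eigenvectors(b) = [[(0.84+0j),(0.59+0.21j),(0.59-0.21j)], [0.27+0.00j,(0.34+0.09j),0.34-0.09j], [-0.46+0.00j,-0.69+0.00j,-0.69-0.00j]]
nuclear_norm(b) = 1.14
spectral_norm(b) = 1.14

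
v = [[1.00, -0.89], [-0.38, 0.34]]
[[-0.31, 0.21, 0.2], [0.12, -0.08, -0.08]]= v@[[-0.07, 0.11, 0.13], [0.27, -0.11, -0.08]]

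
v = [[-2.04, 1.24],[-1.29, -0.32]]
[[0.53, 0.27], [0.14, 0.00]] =v@[[-0.15,  -0.04], [0.18,  0.15]]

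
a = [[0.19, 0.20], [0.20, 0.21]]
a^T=[[0.19, 0.2], [0.20, 0.21]]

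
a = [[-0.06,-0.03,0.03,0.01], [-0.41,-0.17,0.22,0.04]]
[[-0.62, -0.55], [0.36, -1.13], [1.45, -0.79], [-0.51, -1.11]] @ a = [[0.26,0.11,-0.14,-0.03], [0.44,0.18,-0.24,-0.04], [0.24,0.09,-0.13,-0.02], [0.49,0.2,-0.26,-0.05]]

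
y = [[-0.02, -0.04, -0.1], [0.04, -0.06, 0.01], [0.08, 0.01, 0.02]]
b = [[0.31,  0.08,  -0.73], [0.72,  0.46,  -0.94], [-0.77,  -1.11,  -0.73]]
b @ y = [[-0.06, -0.02, -0.04], [-0.07, -0.07, -0.09], [-0.09, 0.09, 0.05]]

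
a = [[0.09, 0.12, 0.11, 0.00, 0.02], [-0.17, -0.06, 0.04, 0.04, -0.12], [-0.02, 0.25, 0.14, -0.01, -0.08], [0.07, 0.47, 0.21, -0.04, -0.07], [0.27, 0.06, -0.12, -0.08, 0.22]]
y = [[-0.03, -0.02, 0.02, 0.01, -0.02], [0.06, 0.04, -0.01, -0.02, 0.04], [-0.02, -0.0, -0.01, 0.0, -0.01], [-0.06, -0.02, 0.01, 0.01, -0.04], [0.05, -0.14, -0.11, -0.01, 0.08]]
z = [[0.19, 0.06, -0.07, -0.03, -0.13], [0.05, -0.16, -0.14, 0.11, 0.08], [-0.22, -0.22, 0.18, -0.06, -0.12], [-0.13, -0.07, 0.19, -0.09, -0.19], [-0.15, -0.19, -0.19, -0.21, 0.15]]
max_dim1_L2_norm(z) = 0.4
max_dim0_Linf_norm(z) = 0.22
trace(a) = 0.35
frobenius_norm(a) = 0.77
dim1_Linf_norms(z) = [0.19, 0.16, 0.22, 0.19, 0.21]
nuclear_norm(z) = 1.37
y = z @ a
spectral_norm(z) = 0.51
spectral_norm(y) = 0.20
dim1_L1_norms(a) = [0.34, 0.43, 0.5, 0.86, 0.75]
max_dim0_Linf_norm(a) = 0.47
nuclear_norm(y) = 0.35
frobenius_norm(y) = 0.24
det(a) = 0.00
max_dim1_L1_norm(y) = 0.39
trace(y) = 0.09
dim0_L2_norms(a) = [0.34, 0.55, 0.3, 0.1, 0.27]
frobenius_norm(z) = 0.73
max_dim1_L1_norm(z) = 0.89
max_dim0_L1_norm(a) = 0.96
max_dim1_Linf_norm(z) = 0.22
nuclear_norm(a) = 1.16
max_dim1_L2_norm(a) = 0.53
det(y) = -0.00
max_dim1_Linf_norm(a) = 0.47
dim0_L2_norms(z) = [0.36, 0.34, 0.36, 0.26, 0.31]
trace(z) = 0.27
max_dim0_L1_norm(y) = 0.22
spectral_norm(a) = 0.62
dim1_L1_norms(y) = [0.1, 0.17, 0.04, 0.14, 0.39]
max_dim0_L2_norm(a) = 0.55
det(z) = 0.00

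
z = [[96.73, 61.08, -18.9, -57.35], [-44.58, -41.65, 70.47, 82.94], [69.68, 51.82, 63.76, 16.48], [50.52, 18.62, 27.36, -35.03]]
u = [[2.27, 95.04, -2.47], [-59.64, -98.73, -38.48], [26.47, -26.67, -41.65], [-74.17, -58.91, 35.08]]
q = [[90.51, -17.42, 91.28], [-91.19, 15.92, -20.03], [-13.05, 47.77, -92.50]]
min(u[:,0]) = -74.17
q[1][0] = -91.19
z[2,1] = 51.82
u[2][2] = -41.65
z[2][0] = 69.68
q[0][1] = -17.42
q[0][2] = 91.28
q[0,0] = 90.51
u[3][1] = -58.91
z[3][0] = 50.52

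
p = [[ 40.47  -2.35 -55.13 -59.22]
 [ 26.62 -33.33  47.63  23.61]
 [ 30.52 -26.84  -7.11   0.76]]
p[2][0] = 30.52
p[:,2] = [-55.13, 47.63, -7.11]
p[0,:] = [40.47, -2.35, -55.13, -59.22]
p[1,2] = 47.63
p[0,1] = -2.35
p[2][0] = 30.52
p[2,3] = 0.76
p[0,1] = -2.35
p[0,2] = -55.13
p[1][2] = 47.63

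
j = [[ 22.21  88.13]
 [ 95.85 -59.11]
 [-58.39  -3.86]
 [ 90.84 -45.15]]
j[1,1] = -59.11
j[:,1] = [88.13, -59.11, -3.86, -45.15]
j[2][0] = -58.39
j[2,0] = -58.39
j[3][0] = 90.84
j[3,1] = -45.15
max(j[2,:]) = -3.86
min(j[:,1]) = -59.11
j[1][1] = -59.11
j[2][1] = -3.86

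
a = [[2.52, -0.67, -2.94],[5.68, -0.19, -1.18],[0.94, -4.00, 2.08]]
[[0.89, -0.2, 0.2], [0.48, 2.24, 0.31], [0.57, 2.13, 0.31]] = a@ [[0.03, 0.50, 0.05],[-0.25, -0.14, -0.07],[-0.22, 0.53, -0.01]]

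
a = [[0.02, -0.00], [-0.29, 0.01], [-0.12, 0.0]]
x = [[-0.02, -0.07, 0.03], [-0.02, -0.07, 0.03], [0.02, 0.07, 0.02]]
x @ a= [[0.02, -0.0],[0.02, -0.00],[-0.02, 0.00]]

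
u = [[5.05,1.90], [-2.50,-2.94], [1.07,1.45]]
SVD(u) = [[-0.80, -0.60], [0.55, -0.69], [-0.25, 0.39]] @ diag([6.65706338846988, 1.7137698334064353]) @ [[-0.85, -0.53], [-0.53, 0.85]]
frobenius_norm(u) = 6.87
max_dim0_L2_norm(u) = 5.74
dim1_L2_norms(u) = [5.4, 3.86, 1.8]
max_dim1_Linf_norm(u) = 5.05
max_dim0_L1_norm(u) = 8.62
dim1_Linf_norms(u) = [5.05, 2.94, 1.45]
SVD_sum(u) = [[4.51, 2.78], [-3.12, -1.93], [1.42, 0.88]] + [[0.54, -0.88],[0.62, -1.01],[-0.35, 0.57]]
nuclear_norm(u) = 8.37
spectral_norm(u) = 6.66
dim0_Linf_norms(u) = [5.05, 2.94]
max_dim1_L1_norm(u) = 6.95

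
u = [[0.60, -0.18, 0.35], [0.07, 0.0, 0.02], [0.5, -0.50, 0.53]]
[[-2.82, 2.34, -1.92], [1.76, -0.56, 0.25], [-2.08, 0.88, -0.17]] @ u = [[-2.49, 1.47, -1.96], [1.14, -0.44, 0.74], [-1.27, 0.46, -0.80]]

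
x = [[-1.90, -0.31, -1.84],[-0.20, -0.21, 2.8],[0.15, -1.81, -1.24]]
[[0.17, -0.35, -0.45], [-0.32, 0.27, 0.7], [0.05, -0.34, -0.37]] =x @ [[0.01, 0.06, -0.01], [0.05, 0.12, 0.03], [-0.11, 0.11, 0.25]]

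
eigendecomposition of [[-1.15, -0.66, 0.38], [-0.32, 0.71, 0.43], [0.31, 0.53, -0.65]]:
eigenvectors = [[0.87, 0.59, -0.25], [0.21, -0.13, 0.93], [-0.45, 0.79, 0.27]]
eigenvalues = [-1.51, -0.5, 0.92]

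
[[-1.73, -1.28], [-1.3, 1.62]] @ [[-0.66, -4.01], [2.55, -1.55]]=[[-2.12, 8.92], [4.99, 2.70]]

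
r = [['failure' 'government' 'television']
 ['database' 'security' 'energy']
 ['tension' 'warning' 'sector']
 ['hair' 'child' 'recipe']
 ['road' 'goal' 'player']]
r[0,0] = 'failure'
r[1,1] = 'security'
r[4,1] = 'goal'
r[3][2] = 'recipe'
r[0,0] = 'failure'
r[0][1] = 'government'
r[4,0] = 'road'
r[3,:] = ['hair', 'child', 'recipe']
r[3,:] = ['hair', 'child', 'recipe']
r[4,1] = 'goal'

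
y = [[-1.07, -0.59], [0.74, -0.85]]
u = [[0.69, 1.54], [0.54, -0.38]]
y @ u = [[-1.06, -1.42], [0.05, 1.46]]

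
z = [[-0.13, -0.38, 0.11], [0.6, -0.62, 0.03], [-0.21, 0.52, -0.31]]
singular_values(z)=[1.06, 0.42, 0.16]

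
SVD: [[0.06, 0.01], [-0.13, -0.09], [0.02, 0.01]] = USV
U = [[-0.33, -0.94], [0.93, -0.34], [-0.13, -0.08]]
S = [0.17, 0.02]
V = [[-0.85, -0.52], [-0.52, 0.85]]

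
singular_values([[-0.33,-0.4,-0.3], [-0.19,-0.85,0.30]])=[1.0, 0.45]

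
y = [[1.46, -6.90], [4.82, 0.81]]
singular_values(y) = [7.06, 4.88]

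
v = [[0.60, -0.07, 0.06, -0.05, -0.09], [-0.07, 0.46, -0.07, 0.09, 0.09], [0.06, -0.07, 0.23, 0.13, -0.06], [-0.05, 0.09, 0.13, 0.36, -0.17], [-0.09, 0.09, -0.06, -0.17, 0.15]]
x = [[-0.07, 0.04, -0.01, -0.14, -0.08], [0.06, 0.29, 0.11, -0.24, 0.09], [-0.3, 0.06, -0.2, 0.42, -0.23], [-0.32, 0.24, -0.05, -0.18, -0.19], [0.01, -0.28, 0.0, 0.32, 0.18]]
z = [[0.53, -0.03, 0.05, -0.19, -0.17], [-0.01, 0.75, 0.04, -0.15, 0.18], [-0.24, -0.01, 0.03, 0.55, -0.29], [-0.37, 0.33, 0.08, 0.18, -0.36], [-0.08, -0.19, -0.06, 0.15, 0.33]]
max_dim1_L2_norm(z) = 0.79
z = v + x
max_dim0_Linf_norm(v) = 0.6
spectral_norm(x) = 0.73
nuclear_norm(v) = 1.80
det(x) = 0.00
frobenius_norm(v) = 0.98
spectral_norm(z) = 0.92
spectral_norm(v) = 0.68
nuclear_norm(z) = 2.66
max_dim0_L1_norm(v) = 0.87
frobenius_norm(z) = 1.42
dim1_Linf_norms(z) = [0.53, 0.75, 0.55, 0.37, 0.33]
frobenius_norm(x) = 1.00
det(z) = -0.00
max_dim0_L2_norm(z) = 0.84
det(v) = 0.00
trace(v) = 1.80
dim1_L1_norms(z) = [0.97, 1.13, 1.12, 1.32, 0.81]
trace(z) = 1.82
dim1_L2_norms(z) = [0.59, 0.79, 0.67, 0.64, 0.42]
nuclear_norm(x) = 1.72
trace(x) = 0.02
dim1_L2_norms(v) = [0.62, 0.49, 0.29, 0.43, 0.27]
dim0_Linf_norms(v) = [0.6, 0.46, 0.23, 0.36, 0.17]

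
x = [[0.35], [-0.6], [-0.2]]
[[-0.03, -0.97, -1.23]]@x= [[0.82]]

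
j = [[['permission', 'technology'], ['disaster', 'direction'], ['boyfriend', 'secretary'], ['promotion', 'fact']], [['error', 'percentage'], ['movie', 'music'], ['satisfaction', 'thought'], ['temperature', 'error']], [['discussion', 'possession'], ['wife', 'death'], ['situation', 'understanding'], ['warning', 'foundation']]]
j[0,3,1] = 'fact'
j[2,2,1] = 'understanding'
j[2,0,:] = ['discussion', 'possession']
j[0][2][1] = 'secretary'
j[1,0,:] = ['error', 'percentage']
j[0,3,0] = 'promotion'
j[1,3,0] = 'temperature'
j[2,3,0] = 'warning'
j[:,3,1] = ['fact', 'error', 'foundation']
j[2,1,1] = 'death'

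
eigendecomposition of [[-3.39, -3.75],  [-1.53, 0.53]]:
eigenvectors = [[-0.96, 0.60], [-0.29, -0.80]]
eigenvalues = [-4.53, 1.67]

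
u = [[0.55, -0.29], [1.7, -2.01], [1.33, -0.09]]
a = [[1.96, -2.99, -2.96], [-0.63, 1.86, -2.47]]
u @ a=[[1.26, -2.18, -0.91], [4.6, -8.82, -0.07], [2.66, -4.14, -3.71]]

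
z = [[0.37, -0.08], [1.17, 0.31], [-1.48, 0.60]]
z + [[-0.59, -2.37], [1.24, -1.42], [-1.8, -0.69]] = [[-0.22, -2.45], [2.41, -1.11], [-3.28, -0.09]]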